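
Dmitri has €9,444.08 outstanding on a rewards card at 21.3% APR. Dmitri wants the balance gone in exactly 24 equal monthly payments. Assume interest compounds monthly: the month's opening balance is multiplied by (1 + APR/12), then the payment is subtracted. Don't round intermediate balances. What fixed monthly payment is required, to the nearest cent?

Monthly rate r = 21.3%/12 = 1.775% = 0.01775.
Level-payment amortization: P = B₀·r / (1 − (1+r)^(−n)) = 9444.08·0.01775 / (1 − 1.01775^(−24)).
Denominator 1 − (1+r)^(−24) = 0.344438659.
P = 167.632 / 0.344438659 ≈ 486.68.

€486.68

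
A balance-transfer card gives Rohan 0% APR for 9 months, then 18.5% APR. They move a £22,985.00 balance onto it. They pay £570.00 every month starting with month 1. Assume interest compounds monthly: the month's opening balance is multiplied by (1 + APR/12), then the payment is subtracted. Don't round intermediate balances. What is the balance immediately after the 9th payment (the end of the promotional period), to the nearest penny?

£17,855.00

Promo months 1–9 at r₀ = 0%/12 = 0; months 10+ at r₁ = 18.5%/12 = 0.0154167.
After month 9 (no interest yet): B = £22,985.00 − 9·£570.00 = £17,855.00.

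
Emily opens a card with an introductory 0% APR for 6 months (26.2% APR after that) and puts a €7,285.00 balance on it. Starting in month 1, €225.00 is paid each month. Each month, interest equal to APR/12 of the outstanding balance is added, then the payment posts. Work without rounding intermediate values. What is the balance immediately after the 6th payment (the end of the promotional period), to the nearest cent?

Promo months 1–6 at r₀ = 0%/12 = 0; months 7+ at r₁ = 26.2%/12 = 0.0218333.
After month 6 (no interest yet): B = €7,285.00 − 6·€225.00 = €5,935.00.

€5,935.00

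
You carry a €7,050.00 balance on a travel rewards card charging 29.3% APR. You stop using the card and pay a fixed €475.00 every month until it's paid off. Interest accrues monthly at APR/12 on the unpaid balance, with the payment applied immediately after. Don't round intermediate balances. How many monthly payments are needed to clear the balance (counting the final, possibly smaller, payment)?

Monthly rate r = 29.3%/12 = 2.44167% = 0.0244167.
Recurrence: B ← B·(1+r) − €475.00.
Month 1: interest €172.14; balance after payment €6,747.14.
Month 2: interest €164.74; balance after payment €6,436.88.
Closed form: n = −ln(1 − rB₀/P)/ln(1+r) = −ln(0.63761)/ln(1.02442) ≈ 18.656, so the balance reaches zero during payment 19.

19 months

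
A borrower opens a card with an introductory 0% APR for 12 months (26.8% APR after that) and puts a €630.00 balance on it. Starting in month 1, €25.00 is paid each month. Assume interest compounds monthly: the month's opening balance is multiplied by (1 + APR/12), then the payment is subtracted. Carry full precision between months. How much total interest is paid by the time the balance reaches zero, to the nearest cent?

Promo months 1–12 at r₀ = 0%/12 = 0; months 13+ at r₁ = 26.8%/12 = 0.0223333.
After month 12 (no interest yet): B = €630.00 − 12·€25.00 = €330.00.
Then at r₁ with €25.00/mo: n₂ = −ln(1 − r₁·B/P)/ln(1+r₁) ≈ 15.81 → 16 more payments.
Total paid = 27·€25.00 + €20.37 = €695.37; interest = €695.37 − €630.00 = €65.37.

€65.37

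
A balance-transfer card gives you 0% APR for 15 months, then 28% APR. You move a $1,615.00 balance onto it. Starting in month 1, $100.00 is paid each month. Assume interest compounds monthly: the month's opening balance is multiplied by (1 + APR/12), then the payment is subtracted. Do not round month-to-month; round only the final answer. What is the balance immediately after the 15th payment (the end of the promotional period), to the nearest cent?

Promo months 1–15 at r₀ = 0%/12 = 0; months 16+ at r₁ = 28%/12 = 0.0233333.
After month 15 (no interest yet): B = $1,615.00 − 15·$100.00 = $115.00.

$115.00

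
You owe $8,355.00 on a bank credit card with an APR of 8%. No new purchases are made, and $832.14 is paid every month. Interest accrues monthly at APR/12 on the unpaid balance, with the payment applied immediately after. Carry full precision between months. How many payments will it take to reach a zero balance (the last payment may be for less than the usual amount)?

11 months

Monthly rate r = 8%/12 = 0.666667% = 0.00666667.
Recurrence: B ← B·(1+r) − $832.14.
Month 1: interest $55.70; balance after payment $7,578.56.
Month 2: interest $50.52; balance after payment $6,796.94.
Closed form: n = −ln(1 − rB₀/P)/ln(1+r) = −ln(0.93306)/ln(1.00667) ≈ 10.427, so the balance reaches zero during payment 11.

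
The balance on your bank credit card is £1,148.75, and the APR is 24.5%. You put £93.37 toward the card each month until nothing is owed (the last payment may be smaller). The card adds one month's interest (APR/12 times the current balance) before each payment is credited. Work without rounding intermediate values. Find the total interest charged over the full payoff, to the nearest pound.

Monthly rate r = 24.5%/12 = 2.04167% = 0.0204167.
Payoff takes n = ⌈−ln(1 − rB₀/P)/ln(1+r)⌉ = ⌈14.312⌉ = 15 payments; the last is £29.38.
Total paid = 14·£93.37 + £29.38 = £1,336.56.
Total interest = total paid − principal = £1,336.56 − £1,148.75 = £187.81.

£188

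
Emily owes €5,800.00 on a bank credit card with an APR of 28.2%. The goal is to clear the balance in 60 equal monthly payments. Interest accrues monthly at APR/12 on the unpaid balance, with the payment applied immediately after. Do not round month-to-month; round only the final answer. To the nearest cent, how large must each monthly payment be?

€181.29

Monthly rate r = 28.2%/12 = 2.35% = 0.0235.
Level-payment amortization: P = B₀·r / (1 − (1+r)^(−n)) = 5800.00·0.0235 / (1 − 1.0235^(−60)).
Denominator 1 − (1+r)^(−60) = 0.751841486.
P = 136.3 / 0.751841486 ≈ 181.29.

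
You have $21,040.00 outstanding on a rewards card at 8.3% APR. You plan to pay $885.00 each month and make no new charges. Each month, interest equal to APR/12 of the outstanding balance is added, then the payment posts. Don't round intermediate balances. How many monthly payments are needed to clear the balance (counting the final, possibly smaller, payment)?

27 months

Monthly rate r = 8.3%/12 = 0.691667% = 0.00691667.
Recurrence: B ← B·(1+r) − $885.00.
Month 1: interest $145.53; balance after payment $20,300.53.
Month 2: interest $140.41; balance after payment $19,555.94.
Closed form: n = −ln(1 − rB₀/P)/ln(1+r) = −ln(0.83556)/ln(1.00692) ≈ 26.063, so the balance reaches zero during payment 27.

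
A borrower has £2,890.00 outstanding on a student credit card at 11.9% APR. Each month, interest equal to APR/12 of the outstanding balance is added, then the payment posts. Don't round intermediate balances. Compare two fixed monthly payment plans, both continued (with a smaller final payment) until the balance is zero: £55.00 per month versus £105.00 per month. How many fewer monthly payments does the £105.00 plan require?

Monthly rate r = 11.9%/12 = 0.991667% = 0.00991667.
At £55.00/mo: n = ⌈−ln(1 − rB₀/P)/ln(1+r)⌉ = 75 payments (last £33.47); total interest = total paid − £2,890.00 = £1,213.47.
At £105.00/mo: 33 payments (last £31.84); total interest £501.84.
Payments saved = 75 − 33 = 42.

42 fewer payments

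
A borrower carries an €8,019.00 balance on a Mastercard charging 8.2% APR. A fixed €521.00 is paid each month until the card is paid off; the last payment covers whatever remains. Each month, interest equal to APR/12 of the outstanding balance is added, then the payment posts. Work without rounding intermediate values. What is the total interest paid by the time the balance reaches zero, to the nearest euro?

€483

Monthly rate r = 8.2%/12 = 0.683333% = 0.00683333.
Payoff takes n = ⌈−ln(1 − rB₀/P)/ln(1+r)⌉ = ⌈16.318⌉ = 17 payments; the last is €166.12.
Total paid = 16·€521.00 + €166.12 = €8,502.12.
Total interest = total paid − principal = €8,502.12 − €8,019.00 = €483.12.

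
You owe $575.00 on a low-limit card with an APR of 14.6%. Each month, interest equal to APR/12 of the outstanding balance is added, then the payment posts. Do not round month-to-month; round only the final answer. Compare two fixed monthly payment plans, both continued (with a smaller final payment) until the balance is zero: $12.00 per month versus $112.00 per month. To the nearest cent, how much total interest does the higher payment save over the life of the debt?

Monthly rate r = 14.6%/12 = 1.21667% = 0.0121667.
At $12.00/mo: n = ⌈−ln(1 − rB₀/P)/ln(1+r)⌉ = 73 payments (last $3.91); total interest = total paid − $575.00 = $292.91.
At $112.00/mo: 6 payments (last $37.50); total interest $22.50.
Interest saved = $292.91 − $22.50 = $270.41.

$270.41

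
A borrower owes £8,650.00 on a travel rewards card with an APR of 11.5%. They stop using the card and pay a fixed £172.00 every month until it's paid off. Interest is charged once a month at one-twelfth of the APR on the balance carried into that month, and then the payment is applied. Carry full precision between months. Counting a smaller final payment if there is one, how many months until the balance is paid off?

Monthly rate r = 11.5%/12 = 0.958333% = 0.00958333.
Recurrence: B ← B·(1+r) − £172.00.
Month 1: interest £82.90; balance after payment £8,560.90.
Month 2: interest £82.04; balance after payment £8,470.94.
Closed form: n = −ln(1 − rB₀/P)/ln(1+r) = −ln(0.51805)/ln(1.00958) ≈ 68.957, so the balance reaches zero during payment 69.

69 payments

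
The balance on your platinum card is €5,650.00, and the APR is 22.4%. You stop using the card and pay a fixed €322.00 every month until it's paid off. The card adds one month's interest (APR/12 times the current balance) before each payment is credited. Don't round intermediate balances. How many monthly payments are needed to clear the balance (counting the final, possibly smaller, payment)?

Monthly rate r = 22.4%/12 = 1.86667% = 0.0186667.
Recurrence: B ← B·(1+r) − €322.00.
Month 1: interest €105.47; balance after payment €5,433.47.
Month 2: interest €101.42; balance after payment €5,212.89.
Closed form: n = −ln(1 − rB₀/P)/ln(1+r) = −ln(0.67246)/ln(1.01867) ≈ 21.455, so the balance reaches zero during payment 22.

22 payments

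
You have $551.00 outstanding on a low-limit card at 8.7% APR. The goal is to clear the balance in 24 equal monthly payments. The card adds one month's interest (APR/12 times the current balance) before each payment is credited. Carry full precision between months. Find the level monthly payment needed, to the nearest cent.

Monthly rate r = 8.7%/12 = 0.725% = 0.00725.
Level-payment amortization: P = B₀·r / (1 − (1+r)^(−n)) = 551.00·0.00725 / (1 − 1.00725^(−24)).
Denominator 1 − (1+r)^(−24) = 0.159175467.
P = 3.99475 / 0.159175467 ≈ 25.10.

$25.10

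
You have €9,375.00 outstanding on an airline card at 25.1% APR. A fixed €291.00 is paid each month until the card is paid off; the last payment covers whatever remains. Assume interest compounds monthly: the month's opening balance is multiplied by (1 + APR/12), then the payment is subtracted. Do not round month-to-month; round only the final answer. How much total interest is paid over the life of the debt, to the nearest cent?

Monthly rate r = 25.1%/12 = 2.09167% = 0.0209167.
Payoff takes n = ⌈−ln(1 − rB₀/P)/ln(1+r)⌉ = ⌈54.125⌉ = 55 payments; the last is €36.66.
Total paid = 54·€291.00 + €36.66 = €15,750.66.
Total interest = total paid − principal = €15,750.66 − €9,375.00 = €6,375.66.

€6,375.66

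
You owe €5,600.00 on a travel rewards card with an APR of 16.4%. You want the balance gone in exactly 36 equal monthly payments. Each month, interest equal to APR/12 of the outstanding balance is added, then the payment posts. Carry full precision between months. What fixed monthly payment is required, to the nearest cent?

Monthly rate r = 16.4%/12 = 1.36667% = 0.0136667.
Level-payment amortization: P = B₀·r / (1 − (1+r)^(−n)) = 5600.00·0.0136667 / (1 − 1.01367^(−36)).
Denominator 1 − (1+r)^(−36) = 0.386557241.
P = 76.5333 / 0.386557241 ≈ 197.99.

€197.99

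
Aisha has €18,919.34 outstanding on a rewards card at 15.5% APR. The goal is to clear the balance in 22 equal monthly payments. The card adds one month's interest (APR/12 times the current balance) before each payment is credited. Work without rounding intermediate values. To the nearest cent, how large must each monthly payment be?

€993.44

Monthly rate r = 15.5%/12 = 1.29167% = 0.0129167.
Level-payment amortization: P = B₀·r / (1 − (1+r)^(−n)) = 18919.34·0.0129167 / (1 − 1.01292^(−22)).
Denominator 1 − (1+r)^(−22) = 0.24598806.
P = 244.375 / 0.24598806 ≈ 993.44.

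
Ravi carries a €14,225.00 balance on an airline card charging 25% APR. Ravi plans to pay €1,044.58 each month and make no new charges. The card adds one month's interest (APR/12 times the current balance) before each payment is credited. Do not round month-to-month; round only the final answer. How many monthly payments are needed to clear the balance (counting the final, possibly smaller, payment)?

17 months

Monthly rate r = 25%/12 = 2.08333% = 0.0208333.
Recurrence: B ← B·(1+r) − €1,044.58.
Month 1: interest €296.35; balance after payment €13,476.77.
Month 2: interest €280.77; balance after payment €12,712.96.
Closed form: n = −ln(1 − rB₀/P)/ln(1+r) = −ln(0.71629)/ln(1.02083) ≈ 16.182, so the balance reaches zero during payment 17.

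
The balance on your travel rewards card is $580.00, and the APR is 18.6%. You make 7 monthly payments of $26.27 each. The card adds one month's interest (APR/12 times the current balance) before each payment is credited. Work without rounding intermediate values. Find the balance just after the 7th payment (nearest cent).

Monthly rate r = 18.6%/12 = 1.55% = 0.0155.
Each month: B ← B·(1+r) − $26.27.
Month 1: interest $8.99; balance after payment $562.72.
Month 2: interest $8.72; balance after payment $545.17.
Month 3: interest $8.45; balance after payment $527.35.
Month 4: interest $8.17; balance after payment $509.26.
Month 5: interest $7.89; balance after payment $490.88.
Month 6: interest $7.61; balance after payment $472.22.
Month 7: interest $7.32; balance after payment $453.27.

$453.27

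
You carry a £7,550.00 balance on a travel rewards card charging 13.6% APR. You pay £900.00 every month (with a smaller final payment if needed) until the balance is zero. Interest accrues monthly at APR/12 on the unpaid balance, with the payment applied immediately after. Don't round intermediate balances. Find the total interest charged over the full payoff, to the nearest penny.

Monthly rate r = 13.6%/12 = 1.13333% = 0.0113333.
Payoff takes n = ⌈−ln(1 − rB₀/P)/ln(1+r)⌉ = ⌈8.865⌉ = 9 payments; the last is £778.87.
Total paid = 8·£900.00 + £778.87 = £7,978.87.
Total interest = total paid − principal = £7,978.87 − £7,550.00 = £428.87.

£428.87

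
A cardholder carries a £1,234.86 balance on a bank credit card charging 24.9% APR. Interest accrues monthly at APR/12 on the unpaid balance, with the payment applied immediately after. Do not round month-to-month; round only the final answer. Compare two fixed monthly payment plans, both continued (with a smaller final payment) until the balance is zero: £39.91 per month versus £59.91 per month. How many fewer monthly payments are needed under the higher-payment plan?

Monthly rate r = 24.9%/12 = 2.075% = 0.02075.
At £39.91/mo: n = ⌈−ln(1 − rB₀/P)/ln(1+r)⌉ = 51 payments (last £0.82); total interest = total paid − £1,234.86 = £761.46.
At £59.91/mo: 28 payments (last £10.50); total interest £393.21.
Payments saved = 51 − 28 = 23.

23 fewer payments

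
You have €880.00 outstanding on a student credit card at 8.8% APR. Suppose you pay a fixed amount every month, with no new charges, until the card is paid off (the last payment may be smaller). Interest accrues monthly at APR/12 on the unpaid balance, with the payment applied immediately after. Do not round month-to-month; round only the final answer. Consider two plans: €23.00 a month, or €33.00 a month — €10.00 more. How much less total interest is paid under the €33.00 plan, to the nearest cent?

€53.80

Monthly rate r = 8.8%/12 = 0.733333% = 0.00733333.
At €23.00/mo: n = ⌈−ln(1 − rB₀/P)/ln(1+r)⌉ = 46 payments (last €1.62); total interest = total paid − €880.00 = €156.62.
At €33.00/mo: 30 payments (last €25.82); total interest €102.82.
Interest saved = €156.62 − €102.82 = €53.80.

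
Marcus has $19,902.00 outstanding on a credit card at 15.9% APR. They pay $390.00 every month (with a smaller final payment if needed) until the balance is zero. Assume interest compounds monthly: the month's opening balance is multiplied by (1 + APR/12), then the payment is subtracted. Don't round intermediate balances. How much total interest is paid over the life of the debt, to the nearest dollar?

Monthly rate r = 15.9%/12 = 1.325% = 0.01325.
Payoff takes n = ⌈−ln(1 − rB₀/P)/ln(1+r)⌉ = ⌈85.657⌉ = 86 payments; the last is $256.71.
Total paid = 85·$390.00 + $256.71 = $33,406.71.
Total interest = total paid − principal = $33,406.71 − $19,902.00 = $13,504.71.

$13,505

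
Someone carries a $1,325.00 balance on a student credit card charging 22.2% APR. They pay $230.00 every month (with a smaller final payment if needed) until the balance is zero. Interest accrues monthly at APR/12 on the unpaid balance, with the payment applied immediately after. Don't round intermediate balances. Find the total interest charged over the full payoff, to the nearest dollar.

$89

Monthly rate r = 22.2%/12 = 1.85% = 0.0185.
Payoff takes n = ⌈−ln(1 − rB₀/P)/ln(1+r)⌉ = ⌈6.148⌉ = 7 payments; the last is $34.25.
Total paid = 6·$230.00 + $34.25 = $1,414.25.
Total interest = total paid − principal = $1,414.25 − $1,325.00 = $89.25.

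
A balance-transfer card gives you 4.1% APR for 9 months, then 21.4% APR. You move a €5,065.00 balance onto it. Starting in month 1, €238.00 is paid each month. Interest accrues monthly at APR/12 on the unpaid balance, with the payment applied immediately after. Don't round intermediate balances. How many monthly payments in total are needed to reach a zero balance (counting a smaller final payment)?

24 months

Promo months 1–9 at r₀ = 4.1%/12 = 0.00341667; months 10+ at r₁ = 21.4%/12 = 0.0178333.
After month 9: iterate B ← B·(1+r₀) − €238.00 for 9 months → €3,051.39.
Then at r₁ with €238.00/mo: n₂ = −ln(1 − r₁·B/P)/ln(1+r₁) ≈ 14.69 → 15 more payments.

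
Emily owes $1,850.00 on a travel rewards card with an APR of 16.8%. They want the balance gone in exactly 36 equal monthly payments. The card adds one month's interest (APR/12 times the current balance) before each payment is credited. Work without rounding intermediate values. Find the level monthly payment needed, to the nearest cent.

Monthly rate r = 16.8%/12 = 1.4% = 0.014.
Level-payment amortization: P = B₀·r / (1 − (1+r)^(−n)) = 1850.00·0.014 / (1 − 1.014^(−36)).
Denominator 1 − (1+r)^(−36) = 0.39377531.
P = 25.9 / 0.39377531 ≈ 65.77.

$65.77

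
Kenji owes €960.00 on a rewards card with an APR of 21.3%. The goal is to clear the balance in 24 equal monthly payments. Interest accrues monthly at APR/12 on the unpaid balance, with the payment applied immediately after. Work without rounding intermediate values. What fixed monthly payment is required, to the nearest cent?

€49.47

Monthly rate r = 21.3%/12 = 1.775% = 0.01775.
Level-payment amortization: P = B₀·r / (1 − (1+r)^(−n)) = 960.00·0.01775 / (1 − 1.01775^(−24)).
Denominator 1 − (1+r)^(−24) = 0.344438659.
P = 17.04 / 0.344438659 ≈ 49.47.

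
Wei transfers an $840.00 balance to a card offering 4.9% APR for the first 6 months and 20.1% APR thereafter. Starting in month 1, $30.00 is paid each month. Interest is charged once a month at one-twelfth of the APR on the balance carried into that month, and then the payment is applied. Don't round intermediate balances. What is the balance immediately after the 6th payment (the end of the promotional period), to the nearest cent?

Promo months 1–6 at r₀ = 4.9%/12 = 0.00408333; months 7+ at r₁ = 20.1%/12 = 0.01675.
After month 6: iterate B ← B·(1+r₀) − $30.00 for 6 months → $678.94.

$678.94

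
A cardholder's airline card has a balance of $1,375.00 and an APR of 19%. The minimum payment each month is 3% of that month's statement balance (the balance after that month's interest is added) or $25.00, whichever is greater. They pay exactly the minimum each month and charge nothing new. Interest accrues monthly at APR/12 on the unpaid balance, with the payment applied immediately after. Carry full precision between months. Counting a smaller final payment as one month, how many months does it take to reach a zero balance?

82 months

Monthly rate r = 19%/12 = 1.58333% = 0.0158333.
While 3% of the post-interest balance exceeds $25.00, each month B ← (B·(1+r))·(1 − 0.03), i.e. B shrinks by the factor (1+r)·0.97 = 0.98536.
This holds for months 1–36. Entering month 37 the balance is $808.53; 3% of the post-interest balance is now below $25.00, so the flat $25.00 minimum applies from here.
From month 37 a fixed $25.00 at rate r clears $808.53 in 46 more payments. Total: 36 + 46 = 82 months.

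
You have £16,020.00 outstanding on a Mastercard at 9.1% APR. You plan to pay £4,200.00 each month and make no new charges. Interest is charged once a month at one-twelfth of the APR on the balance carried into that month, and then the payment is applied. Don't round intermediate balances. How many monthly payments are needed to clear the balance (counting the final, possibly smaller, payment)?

4 months

Monthly rate r = 9.1%/12 = 0.758333% = 0.00758333.
Recurrence: B ← B·(1+r) − £4,200.00.
Month 1: interest £121.48; balance after payment £11,941.49.
Month 2: interest £90.56; balance after payment £7,832.04.
Month 3: interest £59.39; balance after payment £3,691.43.
Month 4: interest £27.99; balance after payment £0.00.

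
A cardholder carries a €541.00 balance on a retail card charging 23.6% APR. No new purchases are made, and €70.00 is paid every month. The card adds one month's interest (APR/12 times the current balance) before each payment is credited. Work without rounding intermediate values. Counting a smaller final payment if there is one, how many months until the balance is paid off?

9 months

Monthly rate r = 23.6%/12 = 1.96667% = 0.0196667.
Recurrence: B ← B·(1+r) − €70.00.
Month 1: interest €10.64; balance after payment €481.64.
Month 2: interest €9.47; balance after payment €421.11.
Closed form: n = −ln(1 − rB₀/P)/ln(1+r) = −ln(0.848)/ln(1.01967) ≈ 8.465, so the balance reaches zero during payment 9.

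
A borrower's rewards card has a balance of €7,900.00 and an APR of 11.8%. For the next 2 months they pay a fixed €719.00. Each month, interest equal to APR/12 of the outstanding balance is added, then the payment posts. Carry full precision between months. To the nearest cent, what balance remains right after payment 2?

Monthly rate r = 11.8%/12 = 0.983333% = 0.00983333.
Each month: B ← B·(1+r) − €719.00.
Month 1: interest €77.68; balance after payment €7,258.68.
Month 2: interest €71.38; balance after payment €6,611.06.

€6,611.06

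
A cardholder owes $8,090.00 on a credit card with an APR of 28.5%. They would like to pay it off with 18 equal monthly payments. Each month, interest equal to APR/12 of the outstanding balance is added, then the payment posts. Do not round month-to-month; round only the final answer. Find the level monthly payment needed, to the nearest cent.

$557.57

Monthly rate r = 28.5%/12 = 2.375% = 0.02375.
Level-payment amortization: P = B₀·r / (1 − (1+r)^(−n)) = 8090.00·0.02375 / (1 − 1.02375^(−18)).
Denominator 1 − (1+r)^(−18) = 0.344595326.
P = 192.137 / 0.344595326 ≈ 557.57.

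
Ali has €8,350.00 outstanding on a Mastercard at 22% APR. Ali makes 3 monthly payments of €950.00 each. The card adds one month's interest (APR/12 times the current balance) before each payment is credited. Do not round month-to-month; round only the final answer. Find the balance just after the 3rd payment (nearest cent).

Monthly rate r = 22%/12 = 1.83333% = 0.0183333.
Each month: B ← B·(1+r) − €950.00.
Month 1: interest €153.08; balance after payment €7,553.08.
Month 2: interest €138.47; balance after payment €6,741.56.
Month 3: interest €123.60; balance after payment €5,915.15.

€5,915.15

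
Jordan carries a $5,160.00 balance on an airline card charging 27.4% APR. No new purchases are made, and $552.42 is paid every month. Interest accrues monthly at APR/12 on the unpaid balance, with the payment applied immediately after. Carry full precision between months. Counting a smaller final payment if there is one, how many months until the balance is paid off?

11 months

Monthly rate r = 27.4%/12 = 2.28333% = 0.0228333.
Recurrence: B ← B·(1+r) − $552.42.
Month 1: interest $117.82; balance after payment $4,725.40.
Month 2: interest $107.90; balance after payment $4,280.88.
Closed form: n = −ln(1 − rB₀/P)/ln(1+r) = −ln(0.78672)/ln(1.02283) ≈ 10.625, so the balance reaches zero during payment 11.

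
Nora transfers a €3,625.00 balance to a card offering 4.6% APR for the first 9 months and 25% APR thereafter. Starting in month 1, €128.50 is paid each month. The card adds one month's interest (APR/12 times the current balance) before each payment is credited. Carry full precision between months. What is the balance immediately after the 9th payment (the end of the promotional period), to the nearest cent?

€2,577.60

Promo months 1–9 at r₀ = 4.6%/12 = 0.00383333; months 10+ at r₁ = 25%/12 = 0.0208333.
After month 9: iterate B ← B·(1+r₀) − €128.50 for 9 months → €2,577.60.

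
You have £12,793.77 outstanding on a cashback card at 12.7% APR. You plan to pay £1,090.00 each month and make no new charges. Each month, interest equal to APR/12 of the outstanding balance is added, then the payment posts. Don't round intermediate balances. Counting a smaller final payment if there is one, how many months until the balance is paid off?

13 months

Monthly rate r = 12.7%/12 = 1.05833% = 0.0105833.
Recurrence: B ← B·(1+r) − £1,090.00.
Month 1: interest £135.40; balance after payment £11,839.17.
Month 2: interest £125.30; balance after payment £10,874.47.
Closed form: n = −ln(1 − rB₀/P)/ln(1+r) = −ln(0.87578)/ln(1.01058) ≈ 12.599, so the balance reaches zero during payment 13.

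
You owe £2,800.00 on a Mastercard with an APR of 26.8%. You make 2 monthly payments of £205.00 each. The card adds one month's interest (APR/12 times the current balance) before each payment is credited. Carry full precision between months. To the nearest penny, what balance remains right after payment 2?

£2,511.88

Monthly rate r = 26.8%/12 = 2.23333% = 0.0223333.
Each month: B ← B·(1+r) − £205.00.
Month 1: interest £62.53; balance after payment £2,657.53.
Month 2: interest £59.35; balance after payment £2,511.88.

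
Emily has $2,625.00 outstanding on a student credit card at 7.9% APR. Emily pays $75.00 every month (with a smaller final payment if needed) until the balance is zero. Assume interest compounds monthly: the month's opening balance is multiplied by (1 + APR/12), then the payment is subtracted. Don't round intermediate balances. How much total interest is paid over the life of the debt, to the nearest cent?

$368.57

Monthly rate r = 7.9%/12 = 0.658333% = 0.00658333.
Payoff takes n = ⌈−ln(1 − rB₀/P)/ln(1+r)⌉ = ⌈39.914⌉ = 40 payments; the last is $68.57.
Total paid = 39·$75.00 + $68.57 = $2,993.57.
Total interest = total paid − principal = $2,993.57 − $2,625.00 = $368.57.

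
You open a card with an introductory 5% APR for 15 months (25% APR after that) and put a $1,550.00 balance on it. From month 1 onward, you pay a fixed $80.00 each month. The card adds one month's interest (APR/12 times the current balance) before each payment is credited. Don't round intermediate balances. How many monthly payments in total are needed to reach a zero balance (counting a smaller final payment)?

21 months

Promo months 1–15 at r₀ = 5%/12 = 0.00416667; months 16+ at r₁ = 25%/12 = 0.0208333.
After month 15: iterate B ← B·(1+r₀) − $80.00 for 15 months → $414.11.
Then at r₁ with $80.00/mo: n₂ = −ln(1 − r₁·B/P)/ln(1+r₁) ≈ 5.53 → 6 more payments.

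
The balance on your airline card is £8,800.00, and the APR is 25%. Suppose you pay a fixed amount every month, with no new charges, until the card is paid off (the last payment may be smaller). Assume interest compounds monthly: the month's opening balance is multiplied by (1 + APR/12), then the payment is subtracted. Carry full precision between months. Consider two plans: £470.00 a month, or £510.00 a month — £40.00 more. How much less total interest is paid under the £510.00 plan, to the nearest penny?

£250.26

Monthly rate r = 25%/12 = 2.08333% = 0.0208333.
At £470.00/mo: n = ⌈−ln(1 − rB₀/P)/ln(1+r)⌉ = 24 payments (last £459.84); total interest = total paid − £8,800.00 = £2,469.84.
At £510.00/mo: 22 payments (last £309.58); total interest £2,219.58.
Interest saved = £2,469.84 − £2,219.58 = £250.26.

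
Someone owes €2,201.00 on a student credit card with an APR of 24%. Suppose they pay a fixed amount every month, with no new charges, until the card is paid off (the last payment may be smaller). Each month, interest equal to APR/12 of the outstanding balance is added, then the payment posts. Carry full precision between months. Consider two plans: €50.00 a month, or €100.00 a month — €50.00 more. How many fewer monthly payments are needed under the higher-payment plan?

78 fewer payments

Monthly rate r = 24%/12 = 2% = 0.02.
At €50.00/mo: n = ⌈−ln(1 − rB₀/P)/ln(1+r)⌉ = 108 payments (last €12.01); total interest = total paid − €2,201.00 = €3,161.01.
At €100.00/mo: 30 payments (last €30.00); total interest €729.00.
Payments saved = 108 − 30 = 78.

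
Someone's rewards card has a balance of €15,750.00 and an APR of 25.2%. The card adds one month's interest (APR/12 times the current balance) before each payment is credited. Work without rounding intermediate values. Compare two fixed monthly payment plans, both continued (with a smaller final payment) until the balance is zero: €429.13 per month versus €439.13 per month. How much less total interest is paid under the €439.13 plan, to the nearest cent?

Monthly rate r = 25.2%/12 = 2.1% = 0.021.
At €429.13/mo: n = ⌈−ln(1 − rB₀/P)/ln(1+r)⌉ = 71 payments (last €375.15); total interest = total paid − €15,750.00 = €14,664.25.
At €439.13/mo: 68 payments (last €143.03); total interest €13,814.74.
Interest saved = €14,664.25 − €13,814.74 = €849.51.

€849.51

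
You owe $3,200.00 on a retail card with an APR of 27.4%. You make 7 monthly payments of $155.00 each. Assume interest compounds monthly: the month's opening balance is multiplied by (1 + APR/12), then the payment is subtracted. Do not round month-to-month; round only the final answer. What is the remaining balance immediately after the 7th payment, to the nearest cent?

Monthly rate r = 27.4%/12 = 2.28333% = 0.0228333.
Each month: B ← B·(1+r) − $155.00.
Month 1: interest $73.07; balance after payment $3,118.07.
Month 2: interest $71.20; balance after payment $3,034.26.
Month 3: interest $69.28; balance after payment $2,948.54.
Month 4: interest $67.33; balance after payment $2,860.87.
Month 5: interest $65.32; balance after payment $2,771.19.
Month 6: interest $63.28; balance after payment $2,679.47.
Month 7: interest $61.18; balance after payment $2,585.65.

$2,585.65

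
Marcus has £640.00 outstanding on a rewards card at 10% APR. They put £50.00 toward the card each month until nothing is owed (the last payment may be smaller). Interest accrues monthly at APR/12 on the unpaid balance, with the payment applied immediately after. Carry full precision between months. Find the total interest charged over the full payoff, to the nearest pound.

£40

Monthly rate r = 10%/12 = 0.833333% = 0.00833333.
Payoff takes n = ⌈−ln(1 − rB₀/P)/ln(1+r)⌉ = ⌈13.592⌉ = 14 payments; the last is £29.64.
Total paid = 13·£50.00 + £29.64 = £679.64.
Total interest = total paid − principal = £679.64 − £640.00 = £39.64.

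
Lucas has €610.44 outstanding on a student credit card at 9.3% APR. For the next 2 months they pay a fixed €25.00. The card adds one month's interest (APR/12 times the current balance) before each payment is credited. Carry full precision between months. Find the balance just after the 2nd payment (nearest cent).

Monthly rate r = 9.3%/12 = 0.775% = 0.00775.
Each month: B ← B·(1+r) − €25.00.
Month 1: interest €4.73; balance after payment €590.17.
Month 2: interest €4.57; balance after payment €569.74.

€569.74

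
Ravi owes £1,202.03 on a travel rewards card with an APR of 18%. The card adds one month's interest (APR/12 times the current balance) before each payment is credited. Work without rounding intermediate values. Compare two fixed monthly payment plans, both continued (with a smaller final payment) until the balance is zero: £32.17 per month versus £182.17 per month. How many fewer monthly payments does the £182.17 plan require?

Monthly rate r = 18%/12 = 1.5% = 0.015.
At £32.17/mo: n = ⌈−ln(1 − rB₀/P)/ln(1+r)⌉ = 56 payments (last £6.92); total interest = total paid − £1,202.03 = £574.24.
At £182.17/mo: 8 payments (last £0.04); total interest £73.20.
Payments saved = 56 − 8 = 48.

48 fewer payments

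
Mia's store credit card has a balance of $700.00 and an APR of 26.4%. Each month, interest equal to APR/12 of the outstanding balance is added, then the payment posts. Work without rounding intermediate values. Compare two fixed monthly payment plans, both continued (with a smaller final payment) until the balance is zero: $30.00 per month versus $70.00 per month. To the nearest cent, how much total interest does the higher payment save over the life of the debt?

Monthly rate r = 26.4%/12 = 2.2% = 0.022.
At $30.00/mo: n = ⌈−ln(1 − rB₀/P)/ln(1+r)⌉ = 34 payments (last $2.85); total interest = total paid − $700.00 = $292.85.
At $70.00/mo: 12 payments (last $29.41); total interest $99.41.
Interest saved = $292.85 − $99.41 = $193.44.

$193.44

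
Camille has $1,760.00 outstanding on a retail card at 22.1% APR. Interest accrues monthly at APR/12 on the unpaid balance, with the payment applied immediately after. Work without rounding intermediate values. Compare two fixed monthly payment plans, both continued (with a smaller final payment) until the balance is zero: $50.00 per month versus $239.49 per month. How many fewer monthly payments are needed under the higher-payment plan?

Monthly rate r = 22.1%/12 = 1.84167% = 0.0184167.
At $50.00/mo: n = ⌈−ln(1 − rB₀/P)/ln(1+r)⌉ = 58 payments (last $12.91); total interest = total paid − $1,760.00 = $1,102.91.
At $239.49/mo: 8 payments (last $232.07); total interest $148.50.
Payments saved = 58 − 8 = 50.

50 fewer payments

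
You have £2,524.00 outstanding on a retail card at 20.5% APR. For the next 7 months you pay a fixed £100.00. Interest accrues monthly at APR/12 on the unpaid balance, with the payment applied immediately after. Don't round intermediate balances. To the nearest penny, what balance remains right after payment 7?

Monthly rate r = 20.5%/12 = 1.70833% = 0.0170833.
Each month: B ← B·(1+r) − £100.00.
Month 1: interest £43.12; balance after payment £2,467.12.
Month 2: interest £42.15; balance after payment £2,409.26.
Month 3: interest £41.16; balance after payment £2,350.42.
Month 4: interest £40.15; balance after payment £2,290.58.
Month 5: interest £39.13; balance after payment £2,229.71.
Month 6: interest £38.09; balance after payment £2,167.80.
Month 7: interest £37.03; balance after payment £2,104.83.

£2,104.83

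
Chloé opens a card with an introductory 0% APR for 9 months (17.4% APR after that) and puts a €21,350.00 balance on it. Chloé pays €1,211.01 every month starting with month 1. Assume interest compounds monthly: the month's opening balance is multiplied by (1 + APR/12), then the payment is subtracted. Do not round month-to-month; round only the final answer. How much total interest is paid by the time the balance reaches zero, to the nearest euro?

€797

Promo months 1–9 at r₀ = 0%/12 = 0; months 10+ at r₁ = 17.4%/12 = 0.0145.
After month 9 (no interest yet): B = €21,350.00 − 9·€1,211.01 = €10,450.91.
Then at r₁ with €1,211.01/mo: n₂ = −ln(1 − r₁·B/P)/ln(1+r₁) ≈ 9.29 → 10 more payments.
Total paid = 18·€1,211.01 + €348.48 = €22,146.66; interest = €22,146.66 − €21,350.00 = €796.66.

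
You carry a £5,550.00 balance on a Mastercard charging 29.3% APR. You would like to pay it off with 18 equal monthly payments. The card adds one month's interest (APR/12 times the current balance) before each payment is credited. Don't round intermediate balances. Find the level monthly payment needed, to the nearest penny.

Monthly rate r = 29.3%/12 = 2.44167% = 0.0244167.
Level-payment amortization: P = B₀·r / (1 − (1+r)^(−n)) = 5550.00·0.0244167 / (1 − 1.02442^(−18)).
Denominator 1 − (1+r)^(−18) = 0.352230404.
P = 135.512 / 0.352230404 ≈ 384.73.

£384.73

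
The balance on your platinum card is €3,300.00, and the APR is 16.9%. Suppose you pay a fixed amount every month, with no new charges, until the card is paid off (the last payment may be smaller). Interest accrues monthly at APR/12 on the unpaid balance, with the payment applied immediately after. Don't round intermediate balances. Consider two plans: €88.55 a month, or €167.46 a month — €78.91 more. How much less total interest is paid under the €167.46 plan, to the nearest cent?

Monthly rate r = 16.9%/12 = 1.40833% = 0.0140833.
At €88.55/mo: n = ⌈−ln(1 − rB₀/P)/ln(1+r)⌉ = 54 payments (last €18.49); total interest = total paid − €3,300.00 = €1,411.64.
At €167.46/mo: 24 payments (last €41.18); total interest €592.76.
Interest saved = €1,411.64 − €592.76 = €818.88.

€818.88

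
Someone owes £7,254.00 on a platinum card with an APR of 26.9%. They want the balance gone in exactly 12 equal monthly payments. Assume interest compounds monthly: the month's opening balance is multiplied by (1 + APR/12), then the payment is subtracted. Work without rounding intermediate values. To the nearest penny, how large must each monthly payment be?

£696.16

Monthly rate r = 26.9%/12 = 2.24167% = 0.0224167.
Level-payment amortization: P = B₀·r / (1 − (1+r)^(−n)) = 7254.00·0.0224167 / (1 − 1.02242^(−12)).
Denominator 1 − (1+r)^(−12) = 0.233583308.
P = 162.61 / 0.233583308 ≈ 696.16.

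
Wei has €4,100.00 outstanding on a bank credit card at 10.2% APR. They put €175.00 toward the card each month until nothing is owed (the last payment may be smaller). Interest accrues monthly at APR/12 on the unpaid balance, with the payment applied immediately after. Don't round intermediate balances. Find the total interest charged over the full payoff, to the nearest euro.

Monthly rate r = 10.2%/12 = 0.85% = 0.0085.
Payoff takes n = ⌈−ln(1 − rB₀/P)/ln(1+r)⌉ = ⌈26.237⌉ = 27 payments; the last is €41.62.
Total paid = 26·€175.00 + €41.62 = €4,591.62.
Total interest = total paid − principal = €4,591.62 − €4,100.00 = €491.62.

€492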